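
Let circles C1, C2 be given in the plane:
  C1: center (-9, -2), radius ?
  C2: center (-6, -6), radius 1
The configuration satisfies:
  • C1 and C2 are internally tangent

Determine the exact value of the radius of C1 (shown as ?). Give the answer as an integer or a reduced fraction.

1. [int C1,C2]  r_C1² − 2r_C1 − 24 = 0  ⇒  r_C1 = 6 (r>0 drops 1)

6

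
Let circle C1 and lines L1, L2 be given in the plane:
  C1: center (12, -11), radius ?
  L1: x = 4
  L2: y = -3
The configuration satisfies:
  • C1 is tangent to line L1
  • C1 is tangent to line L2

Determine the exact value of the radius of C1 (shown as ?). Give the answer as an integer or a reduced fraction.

8

1. [C1‖L1]  r_C1² − 64 = 0  ⇒  r_C1 = 8 (r>0 drops 1)
2. [C1‖L2]  r_C1² − 64 = 0  ⇒  r_C1 = 8 (r>0 drops 1)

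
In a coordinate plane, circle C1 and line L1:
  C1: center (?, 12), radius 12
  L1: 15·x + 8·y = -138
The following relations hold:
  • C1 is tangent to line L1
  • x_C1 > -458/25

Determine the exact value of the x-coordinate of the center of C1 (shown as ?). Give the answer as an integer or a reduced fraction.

1. [C1‖L1]  x_C1² + (156/5)x_C1 + 292/5 = 0  ⇒  x_C1 = -146/5 or -2
2. given x_C1 > -458/25: keep -2

-2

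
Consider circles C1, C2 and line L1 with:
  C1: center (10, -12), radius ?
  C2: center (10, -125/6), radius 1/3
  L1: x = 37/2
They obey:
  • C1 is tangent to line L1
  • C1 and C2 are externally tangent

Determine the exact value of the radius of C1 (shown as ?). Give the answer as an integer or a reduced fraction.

1. [C1‖L1]  r_C1² − 289/4 = 0  ⇒  r_C1 = 17/2 (r>0 drops 1)
2. [ext C1·C2]  r_C1² + (2/3)r_C1 − 935/12 = 0  ⇒  r_C1 = 17/2 (r>0 drops 1)

17/2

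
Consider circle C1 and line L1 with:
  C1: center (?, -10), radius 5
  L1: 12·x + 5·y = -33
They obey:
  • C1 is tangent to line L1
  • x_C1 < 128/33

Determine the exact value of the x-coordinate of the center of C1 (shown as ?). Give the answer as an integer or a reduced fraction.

-4

1. [C1‖L1]  x_C1² − (17/6)x_C1 − 82/3 = 0  ⇒  x_C1 = -4 or 41/6
2. given x_C1 < 128/33: keep -4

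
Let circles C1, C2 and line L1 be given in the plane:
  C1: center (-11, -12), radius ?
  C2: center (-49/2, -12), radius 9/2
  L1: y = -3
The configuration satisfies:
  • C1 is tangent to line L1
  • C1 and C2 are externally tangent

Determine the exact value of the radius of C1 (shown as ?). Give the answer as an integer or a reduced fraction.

9

1. [C1‖L1]  r_C1² − 81 = 0  ⇒  r_C1 = 9 (r>0 drops 1)
2. [ext C1·C2]  r_C1² + 9r_C1 − 162 = 0  ⇒  r_C1 = 9 (r>0 drops 1)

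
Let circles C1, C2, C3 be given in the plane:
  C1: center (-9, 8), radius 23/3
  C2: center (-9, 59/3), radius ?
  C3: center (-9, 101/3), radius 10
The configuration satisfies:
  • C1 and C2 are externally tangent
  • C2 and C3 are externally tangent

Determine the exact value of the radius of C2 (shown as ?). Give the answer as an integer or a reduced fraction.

4

1. [ext C1·C2]  r_C2² + (46/3)r_C2 − 232/3 = 0  ⇒  r_C2 = 4 (r>0 drops 1)
2. [ext C2·C3]  r_C2² + 20r_C2 − 96 = 0  ⇒  r_C2 = 4 (r>0 drops 1)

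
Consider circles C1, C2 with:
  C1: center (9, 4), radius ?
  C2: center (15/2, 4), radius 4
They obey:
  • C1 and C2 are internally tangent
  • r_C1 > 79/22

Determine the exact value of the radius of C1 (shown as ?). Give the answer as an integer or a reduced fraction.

11/2

1. [int C1,C2]  r_C1² − 8r_C1 + 55/4 = 0  ⇒  r_C1 = 5/2 or 11/2
2. given r_C1 > 79/22: keep 11/2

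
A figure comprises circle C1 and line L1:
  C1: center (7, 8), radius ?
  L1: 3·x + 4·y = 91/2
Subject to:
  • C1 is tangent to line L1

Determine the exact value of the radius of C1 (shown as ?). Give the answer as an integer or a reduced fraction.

1. [C1‖L1]  r_C1² − 9/4 = 0  ⇒  r_C1 = 3/2 (r>0 drops 1)

3/2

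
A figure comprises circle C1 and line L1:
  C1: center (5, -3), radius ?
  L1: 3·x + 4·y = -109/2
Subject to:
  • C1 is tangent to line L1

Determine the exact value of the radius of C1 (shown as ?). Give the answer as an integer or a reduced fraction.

1. [C1‖L1]  r_C1² − 529/4 = 0  ⇒  r_C1 = 23/2 (r>0 drops 1)

23/2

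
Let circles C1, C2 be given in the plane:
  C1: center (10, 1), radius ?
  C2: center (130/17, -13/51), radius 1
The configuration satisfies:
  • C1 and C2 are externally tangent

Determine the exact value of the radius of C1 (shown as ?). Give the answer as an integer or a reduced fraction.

1. [ext C1·C2]  r_C1² + 2r_C1 − 55/9 = 0  ⇒  r_C1 = 5/3 (r>0 drops 1)

5/3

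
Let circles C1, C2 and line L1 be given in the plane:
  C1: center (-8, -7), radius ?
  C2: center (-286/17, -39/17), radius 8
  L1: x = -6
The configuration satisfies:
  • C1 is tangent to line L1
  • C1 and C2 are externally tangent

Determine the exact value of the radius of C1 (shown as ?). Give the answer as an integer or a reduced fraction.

1. [C1‖L1]  r_C1² − 4 = 0  ⇒  r_C1 = 2 (r>0 drops 1)
2. [ext C1·C2]  r_C1² + 16r_C1 − 36 = 0  ⇒  r_C1 = 2 (r>0 drops 1)

2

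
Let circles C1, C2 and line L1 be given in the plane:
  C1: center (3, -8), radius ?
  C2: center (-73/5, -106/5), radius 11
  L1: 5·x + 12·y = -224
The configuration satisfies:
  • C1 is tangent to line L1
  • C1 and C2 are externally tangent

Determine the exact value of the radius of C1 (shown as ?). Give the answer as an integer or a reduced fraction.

11

1. [C1‖L1]  r_C1² − 121 = 0  ⇒  r_C1 = 11 (r>0 drops 1)
2. [ext C1·C2]  r_C1² + 22r_C1 − 363 = 0  ⇒  r_C1 = 11 (r>0 drops 1)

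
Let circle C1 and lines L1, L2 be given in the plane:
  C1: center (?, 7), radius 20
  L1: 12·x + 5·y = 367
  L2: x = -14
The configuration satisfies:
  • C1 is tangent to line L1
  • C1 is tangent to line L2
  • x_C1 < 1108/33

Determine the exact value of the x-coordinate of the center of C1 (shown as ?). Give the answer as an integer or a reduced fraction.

6

1. [C1‖L1]  x_C1² − (166/3)x_C1 + 296 = 0  ⇒  x_C1 = 6 or 148/3
2. [C1‖L2]  x_C1² + 28x_C1 − 204 = 0  ⇒  x_C1 = -34 or 6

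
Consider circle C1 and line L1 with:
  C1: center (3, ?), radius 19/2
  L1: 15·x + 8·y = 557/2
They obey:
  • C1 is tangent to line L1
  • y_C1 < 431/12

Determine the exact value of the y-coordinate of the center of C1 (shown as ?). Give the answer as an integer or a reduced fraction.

1. [C1‖L1]  y_C1² − (467/8)y_C1 + 3555/8 = 0  ⇒  y_C1 = 9 or 395/8
2. given y_C1 < 431/12: keep 9

9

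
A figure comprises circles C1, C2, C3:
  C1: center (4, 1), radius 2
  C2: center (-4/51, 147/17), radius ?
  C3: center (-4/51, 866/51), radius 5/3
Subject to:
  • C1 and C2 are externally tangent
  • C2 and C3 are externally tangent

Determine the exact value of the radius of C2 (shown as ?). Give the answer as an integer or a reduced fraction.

20/3

1. [ext C1·C2]  r_C2² + 4r_C2 − 640/9 = 0  ⇒  r_C2 = 20/3 (r>0 drops 1)
2. [ext C2·C3]  r_C2² + (10/3)r_C2 − 200/3 = 0  ⇒  r_C2 = 20/3 (r>0 drops 1)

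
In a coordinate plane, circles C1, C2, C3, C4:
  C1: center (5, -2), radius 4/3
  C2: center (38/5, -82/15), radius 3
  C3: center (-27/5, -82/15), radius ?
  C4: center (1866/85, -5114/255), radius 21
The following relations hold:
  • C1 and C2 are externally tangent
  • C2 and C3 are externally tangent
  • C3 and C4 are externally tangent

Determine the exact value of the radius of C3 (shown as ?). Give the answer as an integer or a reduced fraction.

10

1. [ext C2·C3]  r_C3² + 6r_C3 − 160 = 0  ⇒  r_C3 = 10 (r>0 drops 1)
2. [ext C3·C4]  r_C3² + 42r_C3 − 520 = 0  ⇒  r_C3 = 10 (r>0 drops 1)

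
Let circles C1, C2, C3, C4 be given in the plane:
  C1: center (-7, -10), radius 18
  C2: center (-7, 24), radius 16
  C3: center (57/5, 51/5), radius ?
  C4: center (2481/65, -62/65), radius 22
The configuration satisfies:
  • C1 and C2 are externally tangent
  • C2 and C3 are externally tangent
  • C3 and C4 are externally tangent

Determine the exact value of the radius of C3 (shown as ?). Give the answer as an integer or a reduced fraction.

7

1. [ext C2·C3]  r_C3² + 32r_C3 − 273 = 0  ⇒  r_C3 = 7 (r>0 drops 1)
2. [ext C3·C4]  r_C3² + 44r_C3 − 357 = 0  ⇒  r_C3 = 7 (r>0 drops 1)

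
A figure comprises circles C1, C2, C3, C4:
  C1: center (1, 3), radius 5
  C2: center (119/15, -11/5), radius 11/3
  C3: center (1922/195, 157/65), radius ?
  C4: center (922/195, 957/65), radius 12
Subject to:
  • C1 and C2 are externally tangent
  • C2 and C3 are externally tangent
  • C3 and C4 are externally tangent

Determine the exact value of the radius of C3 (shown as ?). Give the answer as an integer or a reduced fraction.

1. [ext C2·C3]  r_C3² + (22/3)r_C3 − 104/9 = 0  ⇒  r_C3 = 4/3 (r>0 drops 1)
2. [ext C3·C4]  r_C3² + 24r_C3 − 304/9 = 0  ⇒  r_C3 = 4/3 (r>0 drops 1)

4/3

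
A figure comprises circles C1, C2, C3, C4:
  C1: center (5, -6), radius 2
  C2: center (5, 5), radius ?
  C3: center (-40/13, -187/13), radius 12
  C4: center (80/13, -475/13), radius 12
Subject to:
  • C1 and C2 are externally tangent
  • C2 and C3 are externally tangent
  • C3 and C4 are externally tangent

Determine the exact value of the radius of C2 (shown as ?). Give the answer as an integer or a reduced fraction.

9

1. [ext C1·C2]  r_C2² + 4r_C2 − 117 = 0  ⇒  r_C2 = 9 (r>0 drops 1)
2. [ext C2·C3]  r_C2² + 24r_C2 − 297 = 0  ⇒  r_C2 = 9 (r>0 drops 1)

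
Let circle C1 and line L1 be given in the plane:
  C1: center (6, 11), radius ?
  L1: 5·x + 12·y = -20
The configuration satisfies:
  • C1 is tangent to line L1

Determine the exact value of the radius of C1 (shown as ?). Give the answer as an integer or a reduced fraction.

14

1. [C1‖L1]  r_C1² − 196 = 0  ⇒  r_C1 = 14 (r>0 drops 1)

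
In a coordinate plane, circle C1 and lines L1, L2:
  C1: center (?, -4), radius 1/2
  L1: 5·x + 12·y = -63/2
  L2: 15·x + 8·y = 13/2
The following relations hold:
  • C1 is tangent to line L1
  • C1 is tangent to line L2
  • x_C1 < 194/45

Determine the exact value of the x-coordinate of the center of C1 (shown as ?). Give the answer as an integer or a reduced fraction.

2

1. [C1‖L1]  x_C1² − (33/5)x_C1 + 46/5 = 0  ⇒  x_C1 = 2 or 23/5
2. [C1‖L2]  x_C1² − (77/15)x_C1 + 94/15 = 0  ⇒  x_C1 = 2 or 47/15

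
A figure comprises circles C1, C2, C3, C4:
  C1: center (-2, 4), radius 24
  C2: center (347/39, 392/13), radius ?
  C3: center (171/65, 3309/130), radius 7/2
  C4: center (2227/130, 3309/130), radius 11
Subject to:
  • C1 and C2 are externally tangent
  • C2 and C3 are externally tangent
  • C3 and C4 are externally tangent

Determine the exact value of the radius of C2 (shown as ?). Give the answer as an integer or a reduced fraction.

13/3

1. [ext C1·C2]  r_C2² + 48r_C2 − 2041/9 = 0  ⇒  r_C2 = 13/3 (r>0 drops 1)
2. [ext C2·C3]  r_C2² + 7r_C2 − 442/9 = 0  ⇒  r_C2 = 13/3 (r>0 drops 1)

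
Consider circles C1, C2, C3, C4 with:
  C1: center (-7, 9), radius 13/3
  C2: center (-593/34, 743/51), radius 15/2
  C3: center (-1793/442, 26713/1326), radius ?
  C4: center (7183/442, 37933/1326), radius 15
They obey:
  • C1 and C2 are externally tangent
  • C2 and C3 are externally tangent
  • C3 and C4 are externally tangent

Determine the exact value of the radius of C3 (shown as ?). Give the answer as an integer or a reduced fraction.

1. [ext C2·C3]  r_C3² + 15r_C3 − 154 = 0  ⇒  r_C3 = 7 (r>0 drops 1)
2. [ext C3·C4]  r_C3² + 30r_C3 − 259 = 0  ⇒  r_C3 = 7 (r>0 drops 1)

7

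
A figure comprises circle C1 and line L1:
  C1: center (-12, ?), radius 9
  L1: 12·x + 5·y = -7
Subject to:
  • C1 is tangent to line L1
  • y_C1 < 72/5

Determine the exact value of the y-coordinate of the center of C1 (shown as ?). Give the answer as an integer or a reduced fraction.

4

1. [C1‖L1]  y_C1² − (274/5)y_C1 + 1016/5 = 0  ⇒  y_C1 = 4 or 254/5
2. given y_C1 < 72/5: keep 4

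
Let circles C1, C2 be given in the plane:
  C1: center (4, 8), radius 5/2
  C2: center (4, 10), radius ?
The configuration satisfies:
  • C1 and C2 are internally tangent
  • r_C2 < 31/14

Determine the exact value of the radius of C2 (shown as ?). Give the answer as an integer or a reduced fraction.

1/2

1. [int C1,C2]  r_C2² − 5r_C2 + 9/4 = 0  ⇒  r_C2 = 1/2 or 9/2
2. given r_C2 < 31/14: keep 1/2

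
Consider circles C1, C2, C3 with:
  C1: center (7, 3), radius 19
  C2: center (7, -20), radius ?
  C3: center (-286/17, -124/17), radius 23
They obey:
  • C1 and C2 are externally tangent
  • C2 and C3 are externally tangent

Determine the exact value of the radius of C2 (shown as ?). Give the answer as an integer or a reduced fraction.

4

1. [ext C1·C2]  r_C2² + 38r_C2 − 168 = 0  ⇒  r_C2 = 4 (r>0 drops 1)
2. [ext C2·C3]  r_C2² + 46r_C2 − 200 = 0  ⇒  r_C2 = 4 (r>0 drops 1)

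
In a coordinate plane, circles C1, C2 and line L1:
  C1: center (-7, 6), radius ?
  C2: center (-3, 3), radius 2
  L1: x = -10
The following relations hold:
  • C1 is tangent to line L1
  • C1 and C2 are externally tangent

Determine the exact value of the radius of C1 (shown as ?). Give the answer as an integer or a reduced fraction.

1. [C1‖L1]  r_C1² − 9 = 0  ⇒  r_C1 = 3 (r>0 drops 1)
2. [ext C1·C2]  r_C1² + 4r_C1 − 21 = 0  ⇒  r_C1 = 3 (r>0 drops 1)

3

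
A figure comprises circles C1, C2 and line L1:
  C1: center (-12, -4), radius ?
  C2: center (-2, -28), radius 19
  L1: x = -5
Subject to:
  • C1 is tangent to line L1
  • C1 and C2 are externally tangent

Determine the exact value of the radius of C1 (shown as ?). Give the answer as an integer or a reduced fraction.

1. [C1‖L1]  r_C1² − 49 = 0  ⇒  r_C1 = 7 (r>0 drops 1)
2. [ext C1·C2]  r_C1² + 38r_C1 − 315 = 0  ⇒  r_C1 = 7 (r>0 drops 1)

7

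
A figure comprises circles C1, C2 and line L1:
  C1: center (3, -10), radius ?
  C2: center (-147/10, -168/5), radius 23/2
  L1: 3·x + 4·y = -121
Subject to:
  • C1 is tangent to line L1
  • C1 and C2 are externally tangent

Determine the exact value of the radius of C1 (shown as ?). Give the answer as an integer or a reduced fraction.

1. [C1‖L1]  r_C1² − 324 = 0  ⇒  r_C1 = 18 (r>0 drops 1)
2. [ext C1·C2]  r_C1² + 23r_C1 − 738 = 0  ⇒  r_C1 = 18 (r>0 drops 1)

18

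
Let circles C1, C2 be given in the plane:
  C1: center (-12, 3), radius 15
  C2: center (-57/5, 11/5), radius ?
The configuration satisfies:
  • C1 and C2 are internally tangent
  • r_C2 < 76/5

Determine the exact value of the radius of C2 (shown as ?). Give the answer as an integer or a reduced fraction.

1. [int C1,C2]  r_C2² − 30r_C2 + 224 = 0  ⇒  r_C2 = 14 or 16
2. given r_C2 < 76/5: keep 14

14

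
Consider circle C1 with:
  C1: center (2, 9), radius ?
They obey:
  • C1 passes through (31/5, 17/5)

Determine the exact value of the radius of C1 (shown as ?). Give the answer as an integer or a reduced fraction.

1. [C1∋P]  r_C1² − 49 = 0  ⇒  r_C1 = 7 (r>0 drops 1)

7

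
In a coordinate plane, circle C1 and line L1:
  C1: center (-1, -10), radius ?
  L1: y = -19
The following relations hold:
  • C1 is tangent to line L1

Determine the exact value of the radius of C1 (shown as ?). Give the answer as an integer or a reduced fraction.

1. [C1‖L1]  r_C1² − 81 = 0  ⇒  r_C1 = 9 (r>0 drops 1)

9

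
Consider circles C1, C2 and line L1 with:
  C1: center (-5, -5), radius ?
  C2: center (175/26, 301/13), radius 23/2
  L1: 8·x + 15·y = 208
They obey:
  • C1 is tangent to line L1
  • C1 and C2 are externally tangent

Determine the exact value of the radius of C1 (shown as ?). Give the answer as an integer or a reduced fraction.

19

1. [C1‖L1]  r_C1² − 361 = 0  ⇒  r_C1 = 19 (r>0 drops 1)
2. [ext C1·C2]  r_C1² + 23r_C1 − 798 = 0  ⇒  r_C1 = 19 (r>0 drops 1)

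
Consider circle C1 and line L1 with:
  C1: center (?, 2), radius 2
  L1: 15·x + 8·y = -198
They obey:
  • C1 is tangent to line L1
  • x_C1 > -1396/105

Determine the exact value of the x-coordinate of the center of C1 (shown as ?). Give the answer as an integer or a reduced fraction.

1. [C1‖L1]  x_C1² + (428/15)x_C1 + 992/5 = 0  ⇒  x_C1 = -248/15 or -12
2. given x_C1 > -1396/105: keep -12

-12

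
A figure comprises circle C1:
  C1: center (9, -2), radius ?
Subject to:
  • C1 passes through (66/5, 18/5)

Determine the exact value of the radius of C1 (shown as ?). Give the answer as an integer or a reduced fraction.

1. [C1∋P]  r_C1² − 49 = 0  ⇒  r_C1 = 7 (r>0 drops 1)

7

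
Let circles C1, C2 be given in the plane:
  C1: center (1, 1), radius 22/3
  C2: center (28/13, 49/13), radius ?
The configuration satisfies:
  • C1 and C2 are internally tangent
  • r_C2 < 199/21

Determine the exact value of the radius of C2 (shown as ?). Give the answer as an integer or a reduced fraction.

1. [int C1,C2]  r_C2² − (44/3)r_C2 + 403/9 = 0  ⇒  r_C2 = 13/3 or 31/3
2. given r_C2 < 199/21: keep 13/3

13/3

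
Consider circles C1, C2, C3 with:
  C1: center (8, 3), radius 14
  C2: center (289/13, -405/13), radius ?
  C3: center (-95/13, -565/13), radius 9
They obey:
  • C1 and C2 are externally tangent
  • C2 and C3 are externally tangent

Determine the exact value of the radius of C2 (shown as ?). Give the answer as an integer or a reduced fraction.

1. [ext C1·C2]  r_C2² + 28r_C2 − 1173 = 0  ⇒  r_C2 = 23 (r>0 drops 1)
2. [ext C2·C3]  r_C2² + 18r_C2 − 943 = 0  ⇒  r_C2 = 23 (r>0 drops 1)

23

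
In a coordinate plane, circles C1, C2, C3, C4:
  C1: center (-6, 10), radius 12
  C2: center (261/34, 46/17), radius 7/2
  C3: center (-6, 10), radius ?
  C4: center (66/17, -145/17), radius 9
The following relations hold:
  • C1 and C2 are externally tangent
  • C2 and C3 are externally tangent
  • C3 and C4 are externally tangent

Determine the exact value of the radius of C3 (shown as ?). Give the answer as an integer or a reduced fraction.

12

1. [ext C2·C3]  r_C3² + 7r_C3 − 228 = 0  ⇒  r_C3 = 12 (r>0 drops 1)
2. [ext C3·C4]  r_C3² + 18r_C3 − 360 = 0  ⇒  r_C3 = 12 (r>0 drops 1)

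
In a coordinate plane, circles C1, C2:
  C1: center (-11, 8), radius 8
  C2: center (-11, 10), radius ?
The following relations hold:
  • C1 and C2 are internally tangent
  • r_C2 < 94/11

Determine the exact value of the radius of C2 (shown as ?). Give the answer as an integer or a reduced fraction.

6

1. [int C1,C2]  r_C2² − 16r_C2 + 60 = 0  ⇒  r_C2 = 6 or 10
2. given r_C2 < 94/11: keep 6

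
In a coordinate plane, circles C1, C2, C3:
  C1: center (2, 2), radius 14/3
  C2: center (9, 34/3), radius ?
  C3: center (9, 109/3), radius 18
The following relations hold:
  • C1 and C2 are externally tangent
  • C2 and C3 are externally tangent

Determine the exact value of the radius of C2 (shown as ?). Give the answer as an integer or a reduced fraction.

7

1. [ext C1·C2]  r_C2² + (28/3)r_C2 − 343/3 = 0  ⇒  r_C2 = 7 (r>0 drops 1)
2. [ext C2·C3]  r_C2² + 36r_C2 − 301 = 0  ⇒  r_C2 = 7 (r>0 drops 1)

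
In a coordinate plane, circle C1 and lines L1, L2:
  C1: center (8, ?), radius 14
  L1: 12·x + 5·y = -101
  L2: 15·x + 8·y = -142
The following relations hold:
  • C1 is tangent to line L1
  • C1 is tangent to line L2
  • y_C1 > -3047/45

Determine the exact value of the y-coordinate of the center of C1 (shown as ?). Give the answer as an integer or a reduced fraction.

1. [C1‖L1]  y_C1² + (394/5)y_C1 + 1137/5 = 0  ⇒  y_C1 = -379/5 or -3
2. [C1‖L2]  y_C1² + (131/2)y_C1 + 375/2 = 0  ⇒  y_C1 = -125/2 or -3

-3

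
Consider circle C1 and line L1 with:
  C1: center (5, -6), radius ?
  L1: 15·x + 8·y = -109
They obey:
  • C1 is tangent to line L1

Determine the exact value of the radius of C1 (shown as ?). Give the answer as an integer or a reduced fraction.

1. [C1‖L1]  r_C1² − 64 = 0  ⇒  r_C1 = 8 (r>0 drops 1)

8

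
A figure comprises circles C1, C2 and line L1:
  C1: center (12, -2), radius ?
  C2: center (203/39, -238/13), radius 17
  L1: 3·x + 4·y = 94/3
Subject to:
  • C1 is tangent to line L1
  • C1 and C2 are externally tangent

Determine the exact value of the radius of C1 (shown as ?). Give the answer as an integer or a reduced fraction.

2/3

1. [C1‖L1]  r_C1² − 4/9 = 0  ⇒  r_C1 = 2/3 (r>0 drops 1)
2. [ext C1·C2]  r_C1² + 34r_C1 − 208/9 = 0  ⇒  r_C1 = 2/3 (r>0 drops 1)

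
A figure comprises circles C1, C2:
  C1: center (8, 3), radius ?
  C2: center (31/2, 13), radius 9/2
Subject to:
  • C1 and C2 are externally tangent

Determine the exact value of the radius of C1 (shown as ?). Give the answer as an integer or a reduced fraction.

8

1. [ext C1·C2]  r_C1² + 9r_C1 − 136 = 0  ⇒  r_C1 = 8 (r>0 drops 1)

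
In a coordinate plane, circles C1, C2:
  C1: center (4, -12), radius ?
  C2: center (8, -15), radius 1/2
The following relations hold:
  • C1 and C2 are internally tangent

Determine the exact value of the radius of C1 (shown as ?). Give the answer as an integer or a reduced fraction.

1. [int C1,C2]  r_C1² − 1r_C1 − 99/4 = 0  ⇒  r_C1 = 11/2 (r>0 drops 1)

11/2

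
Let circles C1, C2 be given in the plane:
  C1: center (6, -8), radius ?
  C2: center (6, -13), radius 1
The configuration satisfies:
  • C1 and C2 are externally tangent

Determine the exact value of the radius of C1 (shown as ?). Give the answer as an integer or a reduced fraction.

1. [ext C1·C2]  r_C1² + 2r_C1 − 24 = 0  ⇒  r_C1 = 4 (r>0 drops 1)

4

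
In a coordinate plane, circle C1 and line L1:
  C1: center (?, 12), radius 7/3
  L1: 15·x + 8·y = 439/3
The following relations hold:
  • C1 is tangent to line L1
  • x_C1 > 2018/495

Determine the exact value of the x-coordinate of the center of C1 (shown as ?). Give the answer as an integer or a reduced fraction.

1. [C1‖L1]  x_C1² − (302/45)x_C1 + 64/15 = 0  ⇒  x_C1 = 32/45 or 6
2. given x_C1 > 2018/495: keep 6

6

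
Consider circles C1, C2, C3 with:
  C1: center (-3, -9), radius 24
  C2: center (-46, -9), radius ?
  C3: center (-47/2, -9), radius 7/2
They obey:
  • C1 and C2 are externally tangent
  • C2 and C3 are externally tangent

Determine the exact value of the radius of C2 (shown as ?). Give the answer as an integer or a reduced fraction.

19

1. [ext C1·C2]  r_C2² + 48r_C2 − 1273 = 0  ⇒  r_C2 = 19 (r>0 drops 1)
2. [ext C2·C3]  r_C2² + 7r_C2 − 494 = 0  ⇒  r_C2 = 19 (r>0 drops 1)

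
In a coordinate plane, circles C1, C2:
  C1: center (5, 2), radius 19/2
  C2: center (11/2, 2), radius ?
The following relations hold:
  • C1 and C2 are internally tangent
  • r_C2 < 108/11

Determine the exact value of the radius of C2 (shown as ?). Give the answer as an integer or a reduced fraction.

9

1. [int C1,C2]  r_C2² − 19r_C2 + 90 = 0  ⇒  r_C2 = 9 or 10
2. given r_C2 < 108/11: keep 9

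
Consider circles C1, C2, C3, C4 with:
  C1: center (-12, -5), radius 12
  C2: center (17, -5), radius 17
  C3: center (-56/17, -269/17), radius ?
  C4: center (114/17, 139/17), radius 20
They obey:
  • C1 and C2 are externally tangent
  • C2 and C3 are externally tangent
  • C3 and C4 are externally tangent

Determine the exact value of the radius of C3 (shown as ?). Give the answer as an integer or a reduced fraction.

1. [ext C2·C3]  r_C3² + 34r_C3 − 240 = 0  ⇒  r_C3 = 6 (r>0 drops 1)
2. [ext C3·C4]  r_C3² + 40r_C3 − 276 = 0  ⇒  r_C3 = 6 (r>0 drops 1)

6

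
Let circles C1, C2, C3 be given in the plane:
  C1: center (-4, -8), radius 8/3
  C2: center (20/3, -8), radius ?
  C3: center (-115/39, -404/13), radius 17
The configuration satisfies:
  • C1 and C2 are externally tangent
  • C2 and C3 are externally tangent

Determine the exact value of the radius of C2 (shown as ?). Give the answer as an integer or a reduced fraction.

1. [ext C1·C2]  r_C2² + (16/3)r_C2 − 320/3 = 0  ⇒  r_C2 = 8 (r>0 drops 1)
2. [ext C2·C3]  r_C2² + 34r_C2 − 336 = 0  ⇒  r_C2 = 8 (r>0 drops 1)

8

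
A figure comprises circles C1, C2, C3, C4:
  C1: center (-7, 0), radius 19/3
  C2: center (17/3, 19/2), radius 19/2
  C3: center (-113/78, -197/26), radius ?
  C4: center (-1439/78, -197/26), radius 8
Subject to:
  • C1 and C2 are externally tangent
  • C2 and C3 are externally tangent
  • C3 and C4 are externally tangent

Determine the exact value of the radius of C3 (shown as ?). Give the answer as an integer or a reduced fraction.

1. [ext C2·C3]  r_C3² + 19r_C3 − 252 = 0  ⇒  r_C3 = 9 (r>0 drops 1)
2. [ext C3·C4]  r_C3² + 16r_C3 − 225 = 0  ⇒  r_C3 = 9 (r>0 drops 1)

9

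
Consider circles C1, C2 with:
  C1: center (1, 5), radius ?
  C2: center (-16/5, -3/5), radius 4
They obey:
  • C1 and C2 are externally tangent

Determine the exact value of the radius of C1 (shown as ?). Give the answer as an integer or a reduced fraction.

1. [ext C1·C2]  r_C1² + 8r_C1 − 33 = 0  ⇒  r_C1 = 3 (r>0 drops 1)

3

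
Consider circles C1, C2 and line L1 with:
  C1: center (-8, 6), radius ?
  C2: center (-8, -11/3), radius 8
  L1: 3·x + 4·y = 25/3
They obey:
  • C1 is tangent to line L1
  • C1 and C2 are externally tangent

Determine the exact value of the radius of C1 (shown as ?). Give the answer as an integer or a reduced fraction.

1. [C1‖L1]  r_C1² − 25/9 = 0  ⇒  r_C1 = 5/3 (r>0 drops 1)
2. [ext C1·C2]  r_C1² + 16r_C1 − 265/9 = 0  ⇒  r_C1 = 5/3 (r>0 drops 1)

5/3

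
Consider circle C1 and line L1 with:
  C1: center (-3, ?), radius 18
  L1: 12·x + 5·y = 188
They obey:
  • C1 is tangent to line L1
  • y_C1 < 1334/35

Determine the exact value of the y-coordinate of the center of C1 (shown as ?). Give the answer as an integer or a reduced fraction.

-2

1. [C1‖L1]  y_C1² − (448/5)y_C1 − 916/5 = 0  ⇒  y_C1 = -2 or 458/5
2. given y_C1 < 1334/35: keep -2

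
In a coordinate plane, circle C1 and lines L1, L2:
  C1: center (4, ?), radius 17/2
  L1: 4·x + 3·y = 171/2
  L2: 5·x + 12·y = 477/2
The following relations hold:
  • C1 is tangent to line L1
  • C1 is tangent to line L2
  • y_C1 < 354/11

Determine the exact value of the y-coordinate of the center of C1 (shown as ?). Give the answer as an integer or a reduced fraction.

9

1. [C1‖L1]  y_C1² − (139/3)y_C1 + 336 = 0  ⇒  y_C1 = 9 or 112/3
2. [C1‖L2]  y_C1² − (437/12)y_C1 + 987/4 = 0  ⇒  y_C1 = 9 or 329/12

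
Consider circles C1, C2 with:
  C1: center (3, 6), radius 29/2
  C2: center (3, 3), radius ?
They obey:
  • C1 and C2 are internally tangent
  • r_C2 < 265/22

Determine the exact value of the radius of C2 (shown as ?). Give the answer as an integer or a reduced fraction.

23/2

1. [int C1,C2]  r_C2² − 29r_C2 + 805/4 = 0  ⇒  r_C2 = 23/2 or 35/2
2. given r_C2 < 265/22: keep 23/2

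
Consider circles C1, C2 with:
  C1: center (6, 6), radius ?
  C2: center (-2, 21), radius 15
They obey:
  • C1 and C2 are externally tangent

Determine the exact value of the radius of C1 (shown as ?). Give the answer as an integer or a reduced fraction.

2

1. [ext C1·C2]  r_C1² + 30r_C1 − 64 = 0  ⇒  r_C1 = 2 (r>0 drops 1)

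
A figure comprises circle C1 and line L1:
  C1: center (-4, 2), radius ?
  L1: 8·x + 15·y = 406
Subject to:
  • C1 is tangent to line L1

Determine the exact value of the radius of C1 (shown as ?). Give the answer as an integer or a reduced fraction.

24

1. [C1‖L1]  r_C1² − 576 = 0  ⇒  r_C1 = 24 (r>0 drops 1)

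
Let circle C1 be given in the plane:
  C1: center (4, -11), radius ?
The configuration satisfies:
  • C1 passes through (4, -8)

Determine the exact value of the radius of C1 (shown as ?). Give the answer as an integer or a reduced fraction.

1. [C1∋P]  r_C1² − 9 = 0  ⇒  r_C1 = 3 (r>0 drops 1)

3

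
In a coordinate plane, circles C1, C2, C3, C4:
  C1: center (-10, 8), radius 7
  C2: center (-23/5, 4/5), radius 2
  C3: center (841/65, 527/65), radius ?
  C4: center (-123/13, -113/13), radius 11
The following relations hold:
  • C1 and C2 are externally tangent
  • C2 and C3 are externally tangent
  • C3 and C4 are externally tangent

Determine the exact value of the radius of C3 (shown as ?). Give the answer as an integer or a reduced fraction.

17

1. [ext C2·C3]  r_C3² + 4r_C3 − 357 = 0  ⇒  r_C3 = 17 (r>0 drops 1)
2. [ext C3·C4]  r_C3² + 22r_C3 − 663 = 0  ⇒  r_C3 = 17 (r>0 drops 1)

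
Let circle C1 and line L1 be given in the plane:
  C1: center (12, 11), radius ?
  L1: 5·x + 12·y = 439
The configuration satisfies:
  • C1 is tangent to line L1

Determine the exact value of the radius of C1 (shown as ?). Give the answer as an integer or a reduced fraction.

1. [C1‖L1]  r_C1² − 361 = 0  ⇒  r_C1 = 19 (r>0 drops 1)

19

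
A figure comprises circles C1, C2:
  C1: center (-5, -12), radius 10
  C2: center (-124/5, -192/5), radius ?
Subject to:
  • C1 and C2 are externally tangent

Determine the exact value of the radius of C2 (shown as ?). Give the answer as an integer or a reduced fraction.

23

1. [ext C1·C2]  r_C2² + 20r_C2 − 989 = 0  ⇒  r_C2 = 23 (r>0 drops 1)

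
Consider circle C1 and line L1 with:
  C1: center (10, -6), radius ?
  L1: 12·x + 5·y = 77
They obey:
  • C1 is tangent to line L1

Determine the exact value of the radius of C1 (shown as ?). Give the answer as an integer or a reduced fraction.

1. [C1‖L1]  r_C1² − 1 = 0  ⇒  r_C1 = 1 (r>0 drops 1)

1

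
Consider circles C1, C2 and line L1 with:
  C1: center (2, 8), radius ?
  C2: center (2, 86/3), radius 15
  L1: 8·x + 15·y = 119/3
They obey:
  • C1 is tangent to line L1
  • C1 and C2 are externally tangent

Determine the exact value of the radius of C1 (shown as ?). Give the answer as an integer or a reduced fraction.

1. [C1‖L1]  r_C1² − 289/9 = 0  ⇒  r_C1 = 17/3 (r>0 drops 1)
2. [ext C1·C2]  r_C1² + 30r_C1 − 1819/9 = 0  ⇒  r_C1 = 17/3 (r>0 drops 1)

17/3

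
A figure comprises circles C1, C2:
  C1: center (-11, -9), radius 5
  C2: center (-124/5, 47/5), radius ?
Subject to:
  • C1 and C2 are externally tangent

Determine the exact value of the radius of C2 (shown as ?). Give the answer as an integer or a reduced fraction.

18

1. [ext C1·C2]  r_C2² + 10r_C2 − 504 = 0  ⇒  r_C2 = 18 (r>0 drops 1)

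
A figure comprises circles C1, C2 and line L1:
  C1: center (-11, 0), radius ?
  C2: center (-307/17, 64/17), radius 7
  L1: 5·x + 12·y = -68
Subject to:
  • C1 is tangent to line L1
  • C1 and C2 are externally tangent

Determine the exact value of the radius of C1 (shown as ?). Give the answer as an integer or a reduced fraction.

1

1. [C1‖L1]  r_C1² − 1 = 0  ⇒  r_C1 = 1 (r>0 drops 1)
2. [ext C1·C2]  r_C1² + 14r_C1 − 15 = 0  ⇒  r_C1 = 1 (r>0 drops 1)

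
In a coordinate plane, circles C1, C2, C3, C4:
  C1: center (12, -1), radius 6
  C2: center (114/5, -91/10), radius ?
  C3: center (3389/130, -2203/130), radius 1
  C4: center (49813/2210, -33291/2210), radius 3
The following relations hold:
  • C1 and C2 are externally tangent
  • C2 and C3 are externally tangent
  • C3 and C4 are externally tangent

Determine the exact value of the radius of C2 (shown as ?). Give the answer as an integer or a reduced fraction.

15/2

1. [ext C1·C2]  r_C2² + 12r_C2 − 585/4 = 0  ⇒  r_C2 = 15/2 (r>0 drops 1)
2. [ext C2·C3]  r_C2² + 2r_C2 − 285/4 = 0  ⇒  r_C2 = 15/2 (r>0 drops 1)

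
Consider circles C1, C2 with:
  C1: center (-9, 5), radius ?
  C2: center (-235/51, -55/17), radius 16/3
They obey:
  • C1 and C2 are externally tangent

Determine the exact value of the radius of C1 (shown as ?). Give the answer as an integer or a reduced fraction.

4

1. [ext C1·C2]  r_C1² + (32/3)r_C1 − 176/3 = 0  ⇒  r_C1 = 4 (r>0 drops 1)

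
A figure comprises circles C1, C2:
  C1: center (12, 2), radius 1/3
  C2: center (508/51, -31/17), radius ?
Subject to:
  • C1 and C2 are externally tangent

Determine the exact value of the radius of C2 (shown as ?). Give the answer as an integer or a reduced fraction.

4

1. [ext C1·C2]  r_C2² + (2/3)r_C2 − 56/3 = 0  ⇒  r_C2 = 4 (r>0 drops 1)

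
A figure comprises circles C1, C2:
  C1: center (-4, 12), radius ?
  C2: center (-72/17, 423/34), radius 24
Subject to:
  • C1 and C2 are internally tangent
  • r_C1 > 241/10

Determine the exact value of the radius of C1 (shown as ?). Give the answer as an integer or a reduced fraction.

49/2

1. [int C1,C2]  r_C1² − 48r_C1 + 2303/4 = 0  ⇒  r_C1 = 47/2 or 49/2
2. given r_C1 > 241/10: keep 49/2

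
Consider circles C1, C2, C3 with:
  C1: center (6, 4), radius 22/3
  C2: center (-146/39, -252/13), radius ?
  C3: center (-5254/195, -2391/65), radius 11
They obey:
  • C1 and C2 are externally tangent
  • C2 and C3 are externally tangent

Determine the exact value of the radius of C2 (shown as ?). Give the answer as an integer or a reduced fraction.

18

1. [ext C1·C2]  r_C2² + (44/3)r_C2 − 588 = 0  ⇒  r_C2 = 18 (r>0 drops 1)
2. [ext C2·C3]  r_C2² + 22r_C2 − 720 = 0  ⇒  r_C2 = 18 (r>0 drops 1)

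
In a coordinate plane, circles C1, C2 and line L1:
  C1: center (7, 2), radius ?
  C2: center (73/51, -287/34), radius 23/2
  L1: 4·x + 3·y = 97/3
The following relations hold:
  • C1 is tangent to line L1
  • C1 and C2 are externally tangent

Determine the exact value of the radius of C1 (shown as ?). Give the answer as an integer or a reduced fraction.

1/3

1. [C1‖L1]  r_C1² − 1/9 = 0  ⇒  r_C1 = 1/3 (r>0 drops 1)
2. [ext C1·C2]  r_C1² + 23r_C1 − 70/9 = 0  ⇒  r_C1 = 1/3 (r>0 drops 1)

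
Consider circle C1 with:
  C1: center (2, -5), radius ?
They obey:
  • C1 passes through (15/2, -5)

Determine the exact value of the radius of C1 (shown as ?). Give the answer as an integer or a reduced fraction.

1. [C1∋P]  r_C1² − 121/4 = 0  ⇒  r_C1 = 11/2 (r>0 drops 1)

11/2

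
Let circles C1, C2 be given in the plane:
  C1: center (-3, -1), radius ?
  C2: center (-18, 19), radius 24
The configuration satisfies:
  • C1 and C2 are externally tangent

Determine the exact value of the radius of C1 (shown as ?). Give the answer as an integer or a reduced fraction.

1

1. [ext C1·C2]  r_C1² + 48r_C1 − 49 = 0  ⇒  r_C1 = 1 (r>0 drops 1)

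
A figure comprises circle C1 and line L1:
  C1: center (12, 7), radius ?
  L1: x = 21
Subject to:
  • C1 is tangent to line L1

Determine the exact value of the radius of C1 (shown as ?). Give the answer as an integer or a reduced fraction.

1. [C1‖L1]  r_C1² − 81 = 0  ⇒  r_C1 = 9 (r>0 drops 1)

9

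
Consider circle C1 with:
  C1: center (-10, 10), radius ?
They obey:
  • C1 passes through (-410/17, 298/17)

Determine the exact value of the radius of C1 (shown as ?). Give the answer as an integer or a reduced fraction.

16

1. [C1∋P]  r_C1² − 256 = 0  ⇒  r_C1 = 16 (r>0 drops 1)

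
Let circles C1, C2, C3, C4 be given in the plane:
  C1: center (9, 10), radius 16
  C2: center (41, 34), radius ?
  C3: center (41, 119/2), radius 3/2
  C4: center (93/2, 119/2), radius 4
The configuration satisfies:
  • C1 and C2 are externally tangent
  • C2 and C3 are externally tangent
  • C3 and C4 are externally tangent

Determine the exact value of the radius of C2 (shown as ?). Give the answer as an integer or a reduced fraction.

24

1. [ext C1·C2]  r_C2² + 32r_C2 − 1344 = 0  ⇒  r_C2 = 24 (r>0 drops 1)
2. [ext C2·C3]  r_C2² + 3r_C2 − 648 = 0  ⇒  r_C2 = 24 (r>0 drops 1)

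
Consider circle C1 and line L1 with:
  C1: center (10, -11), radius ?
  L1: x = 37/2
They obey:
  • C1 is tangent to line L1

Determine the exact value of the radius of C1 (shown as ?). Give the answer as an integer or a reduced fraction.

17/2

1. [C1‖L1]  r_C1² − 289/4 = 0  ⇒  r_C1 = 17/2 (r>0 drops 1)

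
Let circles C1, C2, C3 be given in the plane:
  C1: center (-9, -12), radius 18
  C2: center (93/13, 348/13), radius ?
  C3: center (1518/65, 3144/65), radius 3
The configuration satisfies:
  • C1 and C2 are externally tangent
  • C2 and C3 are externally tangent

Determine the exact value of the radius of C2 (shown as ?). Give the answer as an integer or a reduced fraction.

1. [ext C1·C2]  r_C2² + 36r_C2 − 1440 = 0  ⇒  r_C2 = 24 (r>0 drops 1)
2. [ext C2·C3]  r_C2² + 6r_C2 − 720 = 0  ⇒  r_C2 = 24 (r>0 drops 1)

24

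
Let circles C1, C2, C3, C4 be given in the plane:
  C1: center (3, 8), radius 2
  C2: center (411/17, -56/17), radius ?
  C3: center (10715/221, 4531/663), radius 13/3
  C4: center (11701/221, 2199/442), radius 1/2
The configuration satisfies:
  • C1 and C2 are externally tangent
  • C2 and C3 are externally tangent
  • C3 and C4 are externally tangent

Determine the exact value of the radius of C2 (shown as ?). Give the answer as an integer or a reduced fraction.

22

1. [ext C1·C2]  r_C2² + 4r_C2 − 572 = 0  ⇒  r_C2 = 22 (r>0 drops 1)
2. [ext C2·C3]  r_C2² + (26/3)r_C2 − 2024/3 = 0  ⇒  r_C2 = 22 (r>0 drops 1)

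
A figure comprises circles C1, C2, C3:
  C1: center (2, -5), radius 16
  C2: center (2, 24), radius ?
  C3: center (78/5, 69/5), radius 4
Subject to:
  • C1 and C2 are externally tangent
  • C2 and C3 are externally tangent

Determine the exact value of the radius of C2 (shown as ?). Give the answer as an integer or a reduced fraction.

1. [ext C1·C2]  r_C2² + 32r_C2 − 585 = 0  ⇒  r_C2 = 13 (r>0 drops 1)
2. [ext C2·C3]  r_C2² + 8r_C2 − 273 = 0  ⇒  r_C2 = 13 (r>0 drops 1)

13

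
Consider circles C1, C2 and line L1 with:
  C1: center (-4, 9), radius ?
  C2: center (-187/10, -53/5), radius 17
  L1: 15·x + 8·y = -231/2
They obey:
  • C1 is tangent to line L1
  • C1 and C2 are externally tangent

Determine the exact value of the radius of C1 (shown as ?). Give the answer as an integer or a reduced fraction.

15/2

1. [C1‖L1]  r_C1² − 225/4 = 0  ⇒  r_C1 = 15/2 (r>0 drops 1)
2. [ext C1·C2]  r_C1² + 34r_C1 − 1245/4 = 0  ⇒  r_C1 = 15/2 (r>0 drops 1)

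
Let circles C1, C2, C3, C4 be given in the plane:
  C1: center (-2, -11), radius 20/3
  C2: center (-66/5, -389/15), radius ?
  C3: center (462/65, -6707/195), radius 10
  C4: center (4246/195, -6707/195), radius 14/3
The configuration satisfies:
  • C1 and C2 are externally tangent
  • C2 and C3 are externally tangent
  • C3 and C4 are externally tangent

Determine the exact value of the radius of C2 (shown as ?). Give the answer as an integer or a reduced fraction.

12

1. [ext C1·C2]  r_C2² + (40/3)r_C2 − 304 = 0  ⇒  r_C2 = 12 (r>0 drops 1)
2. [ext C2·C3]  r_C2² + 20r_C2 − 384 = 0  ⇒  r_C2 = 12 (r>0 drops 1)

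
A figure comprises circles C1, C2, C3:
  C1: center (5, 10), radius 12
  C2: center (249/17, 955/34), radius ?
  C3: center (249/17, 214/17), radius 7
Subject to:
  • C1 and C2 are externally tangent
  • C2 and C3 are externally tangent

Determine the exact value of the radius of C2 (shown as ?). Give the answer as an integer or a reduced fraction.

1. [ext C1·C2]  r_C2² + 24r_C2 − 1105/4 = 0  ⇒  r_C2 = 17/2 (r>0 drops 1)
2. [ext C2·C3]  r_C2² + 14r_C2 − 765/4 = 0  ⇒  r_C2 = 17/2 (r>0 drops 1)

17/2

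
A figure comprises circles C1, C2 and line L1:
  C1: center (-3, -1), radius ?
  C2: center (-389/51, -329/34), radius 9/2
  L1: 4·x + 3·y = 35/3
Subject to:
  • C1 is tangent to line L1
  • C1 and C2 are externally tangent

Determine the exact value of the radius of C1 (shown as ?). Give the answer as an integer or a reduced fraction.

16/3

1. [C1‖L1]  r_C1² − 256/9 = 0  ⇒  r_C1 = 16/3 (r>0 drops 1)
2. [ext C1·C2]  r_C1² + 9r_C1 − 688/9 = 0  ⇒  r_C1 = 16/3 (r>0 drops 1)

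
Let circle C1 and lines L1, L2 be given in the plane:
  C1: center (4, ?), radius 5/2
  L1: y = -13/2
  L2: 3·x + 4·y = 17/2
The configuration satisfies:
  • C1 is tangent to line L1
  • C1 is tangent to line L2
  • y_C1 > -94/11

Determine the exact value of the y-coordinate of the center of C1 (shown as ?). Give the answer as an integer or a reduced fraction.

1. [C1‖L1]  y_C1² + 13y_C1 + 36 = 0  ⇒  y_C1 = -9 or -4
2. [C1‖L2]  y_C1² + (7/4)y_C1 − 9 = 0  ⇒  y_C1 = -4 or 9/4

-4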